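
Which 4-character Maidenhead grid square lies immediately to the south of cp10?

CO19

Latitude square 0; −1 → -1, wraps to 9, carry into field.
Latitude field P = 15; −1 → 14 = O.
The longitude characters are unchanged.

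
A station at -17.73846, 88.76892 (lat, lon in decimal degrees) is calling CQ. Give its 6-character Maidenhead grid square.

NH42jg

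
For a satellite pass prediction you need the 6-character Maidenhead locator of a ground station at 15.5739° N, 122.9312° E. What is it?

Add 180° to longitude and 90° to latitude: 302.9312, 105.5739.
Field: 302.9312/20 → 15 → P, 105.5739/10 → 10 → K; chars PK.
Square: 2.9312/2 → 1, 5.5739/1 → 5; chars 15.
Subsquare: 0.9312/0.0833333 → 11 → l, 0.5739/0.0416667 → 13 → n; chars ln.

PK15ln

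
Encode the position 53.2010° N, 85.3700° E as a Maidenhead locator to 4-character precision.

Add 180° to longitude and 90° to latitude: 265.37, 143.20.
Field: 265.37/20 → 13 → N, 143.20/10 → 14 → O; chars NO.
Square: 5.37/2 → 2, 3.20/1 → 3; chars 23.

NO23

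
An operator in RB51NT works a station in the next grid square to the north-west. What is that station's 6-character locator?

Longitude subsquare n = 13; −1 → 12 = m.
Latitude subsquare t = 19; +1 → 20 = u.

RB51mu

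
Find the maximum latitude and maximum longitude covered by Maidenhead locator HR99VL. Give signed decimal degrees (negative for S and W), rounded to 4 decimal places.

89.5000, -20.1667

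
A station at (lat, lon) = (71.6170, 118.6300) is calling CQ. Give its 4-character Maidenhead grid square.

OQ91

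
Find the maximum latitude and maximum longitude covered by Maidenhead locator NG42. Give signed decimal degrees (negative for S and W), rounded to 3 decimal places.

-27.000, 90.000

Field N=13, G=6: +13·20° lon, +6·10° lat → SW at lon 80°, lat -30°.
Square 4, 2: +4·2° lon, +2·1° lat → SW at lon 88°, lat -28°.
Cell spans 2° lon × 1° lat. NE corner is SW corner plus one full cell.
latitude -27.000, longitude 90.000.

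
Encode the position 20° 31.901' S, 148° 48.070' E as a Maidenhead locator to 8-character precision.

QG49jl62

Offset from 180°W / 90°S: lon 328.80117°, lat 69.46832°.
Field (20°×10°, letters A–R): 328.80117/20 → 16 → Q, 69.46832/10 → 6 → G; chars QG.
Square (2°×1°, digits 0–9): 8.80117/2 → 4, 9.46832/1 → 9; chars 49.
Subsquare (5′×2.5′, letters a–x): 0.80117/0.0833333 → 9 → j, 0.46832/0.0416667 → 11 → l; chars jl.
Extended square (30″×15″, digits 0–9): 0.05117/0.00833333 → 6, 0.00998/0.00416667 → 2; chars 62.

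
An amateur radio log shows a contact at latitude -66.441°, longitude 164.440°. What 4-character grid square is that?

RC23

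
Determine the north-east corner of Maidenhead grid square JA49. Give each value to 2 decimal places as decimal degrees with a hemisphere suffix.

80.00° S, 10.00° E

Field J=9, A=0: +9·20° lon, +0·10° lat → SW at lon 0°, lat -90°.
Square 4, 9: +4·2° lon, +9·1° lat → SW at lon 8°, lat -81°.
Cell spans 2° lon × 1° lat. NE corner is SW corner plus one full cell.
latitude 80.00° S, longitude 10.00° E.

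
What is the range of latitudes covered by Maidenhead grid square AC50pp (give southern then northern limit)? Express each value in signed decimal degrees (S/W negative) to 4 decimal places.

-69.3750, -69.3333

Field A=0, C=2: +0·20° lon, +2·10° lat → SW at lon -180°, lat -70°.
Square 5, 0: +5·2° lon, +0·1° lat → SW at lon -170°, lat -70°.
Subsquare p=15, p=15: +15·0.0833333° lon, +15·0.0416667° lat → SW at lon -168.75°, lat -69.375°.
Cell spans 0.0833333° lon × 0.0416667° lat.
south -69.3750, north -69.3333.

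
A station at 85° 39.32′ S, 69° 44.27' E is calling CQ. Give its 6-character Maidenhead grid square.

Shift to the Maidenhead origin (180°W, 90°S): lon 249.7378, lat 4.3447.
Field: lon ⌊249.7378/20⌋ = 12 → M; lat ⌊4.3447/10⌋ = 0 → A.
Square: lon ⌊9.7378/2⌋ = 4; lat ⌊4.3447/1⌋ = 4.
Subsquare: lon ⌊1.7378/0.0833333⌋ = 20 → u; lat ⌊0.3447/0.0416667⌋ = 8 → i.

MA44ui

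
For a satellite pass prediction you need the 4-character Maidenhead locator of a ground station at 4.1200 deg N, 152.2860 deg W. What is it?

Offset from 180°W / 90°S: lon 27.71°, lat 94.12°.
Field: lon ⌊27.71/20⌋ = 1 → B; lat ⌊94.12/10⌋ = 9 → J.
Square: lon ⌊7.71/2⌋ = 3; lat ⌊4.12/1⌋ = 4.

BJ34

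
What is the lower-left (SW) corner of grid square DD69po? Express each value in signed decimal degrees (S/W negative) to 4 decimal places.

-50.4167, -106.7500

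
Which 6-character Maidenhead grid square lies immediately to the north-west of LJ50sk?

LJ50rl

Longitude subsquare s = 18; −1 → 17 = r.
Latitude subsquare k = 10; +1 → 11 = l.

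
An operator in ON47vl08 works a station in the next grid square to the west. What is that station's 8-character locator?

Longitude extended square 0; −1 → -1, wraps to 9, carry into subsquare.
Longitude subsquare v = 21; −1 → 20 = u.
The latitude characters are unchanged.

ON47ul98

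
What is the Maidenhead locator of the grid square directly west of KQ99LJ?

KQ99kj

Longitude subsquare l = 11; −1 → 10 = k.
The latitude characters are unchanged.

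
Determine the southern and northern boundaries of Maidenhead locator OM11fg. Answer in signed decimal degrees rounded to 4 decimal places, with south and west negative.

31.2500, 31.2917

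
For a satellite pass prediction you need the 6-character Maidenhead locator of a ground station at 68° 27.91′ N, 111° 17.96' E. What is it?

Shift to the Maidenhead origin (180°W, 90°S): lon 291.2993, lat 158.4652.
Field (20°×10°, letters A–R): lon ⌊291.2993/20⌋ = 14 → O; lat ⌊158.4652/10⌋ = 15 → P.
Square (2°×1°, digits 0–9): lon ⌊11.2993/2⌋ = 5; lat ⌊8.4652/1⌋ = 8.
Subsquare (5′×2.5′, letters a–x): lon ⌊1.2993/0.0833333⌋ = 15 → p; lat ⌊0.4652/0.0416667⌋ = 11 → l.

OP58pl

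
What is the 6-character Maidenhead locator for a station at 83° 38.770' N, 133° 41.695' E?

PR63up

Shift to the Maidenhead origin (180°W, 90°S): lon 313.6949, lat 173.6462.
Field: 313.6949/20 → 15 → P, 173.6462/10 → 17 → R; chars PR.
Square: 13.6949/2 → 6, 3.6462/1 → 3; chars 63.
Subsquare: 1.6949/0.0833333 → 20 → u, 0.6462/0.0416667 → 15 → p; chars up.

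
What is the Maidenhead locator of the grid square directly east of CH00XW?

CH10aw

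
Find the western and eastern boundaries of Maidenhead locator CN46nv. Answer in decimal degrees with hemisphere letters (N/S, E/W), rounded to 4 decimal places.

130.9167° W, 130.8333° W

Field C=2, N=13: +2·20° lon, +13·10° lat → SW at lon -140°, lat 40°.
Square 4, 6: +4·2° lon, +6·1° lat → SW at lon -132°, lat 46°.
Subsquare n=13, v=21: +13·0.0833333° lon, +21·0.0416667° lat → SW at lon -130.917°, lat 46.875°.
Cell spans 0.0833333° lon × 0.0416667° lat.
west 130.9167° W, east 130.8333° W.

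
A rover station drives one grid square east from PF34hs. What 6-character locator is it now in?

PF34is

Longitude subsquare h = 7; +1 → 8 = i.
The latitude characters are unchanged.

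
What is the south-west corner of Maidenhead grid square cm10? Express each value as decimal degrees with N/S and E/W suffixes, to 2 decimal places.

30.00° N, 138.00° W

Field C=2, M=12: +2·20° lon, +12·10° lat → SW at lon -140°, lat 30°.
Square 1, 0: +1·2° lon, +0·1° lat → SW at lon -138°, lat 30°.
latitude 30.00° N, longitude 138.00° W.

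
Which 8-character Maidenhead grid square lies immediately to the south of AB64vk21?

AB64vk20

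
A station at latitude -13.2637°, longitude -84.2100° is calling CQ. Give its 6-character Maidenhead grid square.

Offset from 180°W / 90°S: lon 95.7900°, lat 76.7363°.
Field: 95.7900/20 → 4 → E, 76.7363/10 → 7 → H; chars EH.
Square: 15.7900/2 → 7, 6.7363/1 → 6; chars 76.
Subsquare: 1.7900/0.0833333 → 21 → v, 0.7363/0.0416667 → 17 → r; chars vr.

EH76vr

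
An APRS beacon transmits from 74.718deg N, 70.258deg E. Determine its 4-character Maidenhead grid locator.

Add 180° to longitude and 90° to latitude: 250.26, 164.72.
Field (20°×10°, letters A–R): 250.26/20 → 12 → M, 164.72/10 → 16 → Q; chars MQ.
Square (2°×1°, digits 0–9): 10.26/2 → 5, 4.72/1 → 4; chars 54.

MQ54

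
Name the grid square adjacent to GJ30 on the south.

Latitude square 0; −1 → -1, wraps to 9, carry into field.
Latitude field J = 9; −1 → 8 = I.
The longitude characters are unchanged.

GI39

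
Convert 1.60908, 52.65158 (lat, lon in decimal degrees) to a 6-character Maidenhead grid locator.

Shift to the Maidenhead origin (180°W, 90°S): lon 232.6516, lat 91.6091.
Field (20°×10°, letters A–R): lon ⌊232.6516/20⌋ = 11 → L; lat ⌊91.6091/10⌋ = 9 → J.
Square (2°×1°, digits 0–9): lon ⌊12.6516/2⌋ = 6; lat ⌊1.6091/1⌋ = 1.
Subsquare (5′×2.5′, letters a–x): lon ⌊0.6516/0.0833333⌋ = 7 → h; lat ⌊0.6091/0.0416667⌋ = 14 → o.

LJ61ho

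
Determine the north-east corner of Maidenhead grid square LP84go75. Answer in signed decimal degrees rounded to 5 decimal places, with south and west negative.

64.60833, 56.56667

Field L=11, P=15: +11·20° lon, +15·10° lat → SW at lon 40°, lat 60°.
Square 8, 4: +8·2° lon, +4·1° lat → SW at lon 56°, lat 64°.
Subsquare g=6, o=14: +6·0.0833333° lon, +14·0.0416667° lat → SW at lon 56.5°, lat 64.5833°.
Extended square 7, 5: +7·0.00833333° lon, +5·0.00416667° lat → SW at lon 56.5583°, lat 64.6042°.
Cell spans 0.00833333° lon × 0.00416667° lat. NE corner is SW corner plus one full cell.
latitude 64.60833, longitude 56.56667.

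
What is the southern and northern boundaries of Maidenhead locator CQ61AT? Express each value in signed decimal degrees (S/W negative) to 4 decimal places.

71.7917, 71.8333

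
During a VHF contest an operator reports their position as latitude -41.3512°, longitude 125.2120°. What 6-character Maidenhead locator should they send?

Add 180° to longitude and 90° to latitude: 305.2120, 48.6488.
Field (20°×10°, letters A–R): 305.2120/20 → 15 → P, 48.6488/10 → 4 → E; chars PE.
Square (2°×1°, digits 0–9): 5.2120/2 → 2, 8.6488/1 → 8; chars 28.
Subsquare (5′×2.5′, letters a–x): 1.2120/0.0833333 → 14 → o, 0.6488/0.0416667 → 15 → p; chars op.

PE28op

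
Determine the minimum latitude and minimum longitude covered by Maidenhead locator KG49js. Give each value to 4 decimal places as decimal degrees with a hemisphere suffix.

20.2500° S, 28.7500° E

Field K=10, G=6: +10·20° lon, +6·10° lat → SW at lon 20°, lat -30°.
Square 4, 9: +4·2° lon, +9·1° lat → SW at lon 28°, lat -21°.
Subsquare j=9, s=18: +9·0.0833333° lon, +18·0.0416667° lat → SW at lon 28.75°, lat -20.25°.
latitude 20.2500° S, longitude 28.7500° E.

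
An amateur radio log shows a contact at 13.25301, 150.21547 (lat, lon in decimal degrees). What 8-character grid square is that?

QK53cg50

Shift to the Maidenhead origin (180°W, 90°S): lon 330.21547, lat 103.25301.
Field: lon ⌊330.21547/20⌋ = 16 → Q; lat ⌊103.25301/10⌋ = 10 → K.
Square: lon ⌊10.21547/2⌋ = 5; lat ⌊3.25301/1⌋ = 3.
Subsquare: lon ⌊0.21547/0.0833333⌋ = 2 → c; lat ⌊0.25301/0.0416667⌋ = 6 → g.
Extended square: lon ⌊0.04880/0.00833333⌋ = 5; lat ⌊0.00301/0.00416667⌋ = 0.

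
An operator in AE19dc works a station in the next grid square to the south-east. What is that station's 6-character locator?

Longitude subsquare d = 3; +1 → 4 = e.
Latitude subsquare c = 2; −1 → 1 = b.

AE19eb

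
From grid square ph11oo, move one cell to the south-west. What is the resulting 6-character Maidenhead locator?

PH11nn

Longitude subsquare o = 14; −1 → 13 = n.
Latitude subsquare o = 14; −1 → 13 = n.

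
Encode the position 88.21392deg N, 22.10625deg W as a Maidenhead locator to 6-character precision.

Shift to the Maidenhead origin (180°W, 90°S): lon 157.8938, lat 178.2139.
Field (20°×10°, letters A–R): 157.8938/20 → 7 → H, 178.2139/10 → 17 → R; chars HR.
Square (2°×1°, digits 0–9): 17.8938/2 → 8, 8.2139/1 → 8; chars 88.
Subsquare (5′×2.5′, letters a–x): 1.8938/0.0833333 → 22 → w, 0.2139/0.0416667 → 5 → f; chars wf.

HR88wf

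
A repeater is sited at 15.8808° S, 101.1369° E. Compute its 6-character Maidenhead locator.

OH04nc

Offset from 180°W / 90°S: lon 281.1369°, lat 74.1192°.
Field (20°×10°, letters A–R): 281.1369/20 → 14 → O, 74.1192/10 → 7 → H; chars OH.
Square (2°×1°, digits 0–9): 1.1369/2 → 0, 4.1192/1 → 4; chars 04.
Subsquare (5′×2.5′, letters a–x): 1.1369/0.0833333 → 13 → n, 0.1192/0.0416667 → 2 → c; chars nc.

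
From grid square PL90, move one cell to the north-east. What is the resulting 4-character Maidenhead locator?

Longitude square 9; +1 → 10, wraps to 0, carry into field.
Longitude field P = 15; +1 → 16 = Q.
Latitude square 0; +1 → 1.

QL01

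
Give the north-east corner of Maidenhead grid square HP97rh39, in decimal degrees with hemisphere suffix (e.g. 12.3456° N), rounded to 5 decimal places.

67.33333° N, 20.55000° W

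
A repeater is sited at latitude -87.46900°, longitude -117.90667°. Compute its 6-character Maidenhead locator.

DA12bm

Offset from 180°W / 90°S: lon 62.0933°, lat 2.5310°.
Field: 62.0933/20 → 3 → D, 2.5310/10 → 0 → A; chars DA.
Square: 2.0933/2 → 1, 2.5310/1 → 2; chars 12.
Subsquare: 0.0933/0.0833333 → 1 → b, 0.5310/0.0416667 → 12 → m; chars bm.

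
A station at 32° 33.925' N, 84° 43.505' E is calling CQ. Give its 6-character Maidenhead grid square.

NM22in

Offset from 180°W / 90°S: lon 264.7251°, lat 122.5654°.
Field: lon ⌊264.7251/20⌋ = 13 → N; lat ⌊122.5654/10⌋ = 12 → M.
Square: lon ⌊4.7251/2⌋ = 2; lat ⌊2.5654/1⌋ = 2.
Subsquare: lon ⌊0.7251/0.0833333⌋ = 8 → i; lat ⌊0.5654/0.0416667⌋ = 13 → n.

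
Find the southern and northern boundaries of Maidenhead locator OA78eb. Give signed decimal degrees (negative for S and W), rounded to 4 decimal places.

-81.9583, -81.9167

Field O=14, A=0: +14·20° lon, +0·10° lat → SW at lon 100°, lat -90°.
Square 7, 8: +7·2° lon, +8·1° lat → SW at lon 114°, lat -82°.
Subsquare e=4, b=1: +4·0.0833333° lon, +1·0.0416667° lat → SW at lon 114.333°, lat -81.9583°.
Cell spans 0.0833333° lon × 0.0416667° lat.
south -81.9583, north -81.9167.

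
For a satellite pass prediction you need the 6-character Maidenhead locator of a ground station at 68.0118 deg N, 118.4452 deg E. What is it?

Shift to the Maidenhead origin (180°W, 90°S): lon 298.4452, lat 158.0118.
Field: lon ⌊298.4452/20⌋ = 14 → O; lat ⌊158.0118/10⌋ = 15 → P.
Square: lon ⌊18.4452/2⌋ = 9; lat ⌊8.0118/1⌋ = 8.
Subsquare: lon ⌊0.4452/0.0833333⌋ = 5 → f; lat ⌊0.0118/0.0416667⌋ = 0 → a.

OP98fa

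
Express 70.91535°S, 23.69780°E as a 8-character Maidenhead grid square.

KB19uc30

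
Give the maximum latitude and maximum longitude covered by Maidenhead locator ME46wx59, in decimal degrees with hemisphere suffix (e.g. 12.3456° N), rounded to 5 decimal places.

43.00000° S, 69.88333° E

Field M=12, E=4: +12·20° lon, +4·10° lat → SW at lon 60°, lat -50°.
Square 4, 6: +4·2° lon, +6·1° lat → SW at lon 68°, lat -44°.
Subsquare w=22, x=23: +22·0.0833333° lon, +23·0.0416667° lat → SW at lon 69.8333°, lat -43.0417°.
Extended square 5, 9: +5·0.00833333° lon, +9·0.00416667° lat → SW at lon 69.875°, lat -43.0042°.
Cell spans 0.00833333° lon × 0.00416667° lat. NE corner is SW corner plus one full cell.
latitude 43.00000° S, longitude 69.88333° E.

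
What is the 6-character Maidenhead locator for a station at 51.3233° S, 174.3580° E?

RD78eq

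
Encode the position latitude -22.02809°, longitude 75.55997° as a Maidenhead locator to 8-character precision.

Add 180° to longitude and 90° to latitude: 255.55997, 67.97191.
Field (20°×10°, letters A–R): 255.55997/20 → 12 → M, 67.97191/10 → 6 → G; chars MG.
Square (2°×1°, digits 0–9): 15.55997/2 → 7, 7.97191/1 → 7; chars 77.
Subsquare (5′×2.5′, letters a–x): 1.55997/0.0833333 → 18 → s, 0.97191/0.0416667 → 23 → x; chars sx.
Extended square (30″×15″, digits 0–9): 0.05997/0.00833333 → 7, 0.01358/0.00416667 → 3; chars 73.

MG77sx73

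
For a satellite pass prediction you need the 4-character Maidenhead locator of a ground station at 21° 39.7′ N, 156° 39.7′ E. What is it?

QL81

Shift to the Maidenhead origin (180°W, 90°S): lon 336.66, lat 111.66.
Field: 336.66/20 → 16 → Q, 111.66/10 → 11 → L; chars QL.
Square: 16.66/2 → 8, 1.66/1 → 1; chars 81.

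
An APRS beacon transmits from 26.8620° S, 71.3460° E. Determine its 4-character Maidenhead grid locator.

Offset from 180°W / 90°S: lon 251.35°, lat 63.14°.
Field: lon ⌊251.35/20⌋ = 12 → M; lat ⌊63.14/10⌋ = 6 → G.
Square: lon ⌊11.35/2⌋ = 5; lat ⌊3.14/1⌋ = 3.

MG53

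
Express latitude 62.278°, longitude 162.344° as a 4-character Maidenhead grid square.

RP12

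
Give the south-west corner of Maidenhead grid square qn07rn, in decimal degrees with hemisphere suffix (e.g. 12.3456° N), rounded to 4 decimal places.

Field Q=16, N=13: +16·20° lon, +13·10° lat → SW at lon 140°, lat 40°.
Square 0, 7: +0·2° lon, +7·1° lat → SW at lon 140°, lat 47°.
Subsquare r=17, n=13: +17·0.0833333° lon, +13·0.0416667° lat → SW at lon 141.417°, lat 47.5417°.
latitude 47.5417° N, longitude 141.4167° E.

47.5417° N, 141.4167° E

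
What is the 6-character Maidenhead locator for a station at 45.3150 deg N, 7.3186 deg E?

JN35ph

Add 180° to longitude and 90° to latitude: 187.3186, 135.3150.
Field: lon ⌊187.3186/20⌋ = 9 → J; lat ⌊135.3150/10⌋ = 13 → N.
Square: lon ⌊7.3186/2⌋ = 3; lat ⌊5.3150/1⌋ = 5.
Subsquare: lon ⌊1.3186/0.0833333⌋ = 15 → p; lat ⌊0.3150/0.0416667⌋ = 7 → h.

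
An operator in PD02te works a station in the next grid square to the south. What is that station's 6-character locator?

Latitude subsquare e = 4; −1 → 3 = d.
The longitude characters are unchanged.

PD02td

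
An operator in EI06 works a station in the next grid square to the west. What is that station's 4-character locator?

DI96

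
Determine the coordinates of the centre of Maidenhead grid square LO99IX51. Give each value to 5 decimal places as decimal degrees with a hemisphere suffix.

59.96458° N, 58.71250° E

Field L=11, O=14: +11·20° lon, +14·10° lat → SW at lon 40°, lat 50°.
Square 9, 9: +9·2° lon, +9·1° lat → SW at lon 58°, lat 59°.
Subsquare i=8, x=23: +8·0.0833333° lon, +23·0.0416667° lat → SW at lon 58.6667°, lat 59.9583°.
Extended square 5, 1: +5·0.00833333° lon, +1·0.00416667° lat → SW at lon 58.7083°, lat 59.9625°.
Cell spans 0.00833333° lon × 0.00416667° lat. Centre is SW corner plus half of each.
latitude 59.96458° N, longitude 58.71250° E.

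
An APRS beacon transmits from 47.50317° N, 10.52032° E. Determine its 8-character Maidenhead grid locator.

Offset from 180°W / 90°S: lon 190.52032°, lat 137.50317°.
Field: 190.52032/20 → 9 → J, 137.50317/10 → 13 → N; chars JN.
Square: 10.52032/2 → 5, 7.50317/1 → 7; chars 57.
Subsquare: 0.52032/0.0833333 → 6 → g, 0.50317/0.0416667 → 12 → m; chars gm.
Extended square: 0.02032/0.00833333 → 2, 0.00317/0.00416667 → 0; chars 20.

JN57gm20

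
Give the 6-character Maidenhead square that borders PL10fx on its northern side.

PL11fa

Latitude subsquare x = 23; +1 → 24, wraps to 0 = a, carry into square.
Latitude square 0; +1 → 1.
The longitude characters are unchanged.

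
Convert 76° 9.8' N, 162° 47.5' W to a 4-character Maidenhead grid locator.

AQ86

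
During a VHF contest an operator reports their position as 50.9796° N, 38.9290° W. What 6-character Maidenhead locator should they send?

Shift to the Maidenhead origin (180°W, 90°S): lon 141.0710, lat 140.9796.
Field (20°×10°, letters A–R): 141.0710/20 → 7 → H, 140.9796/10 → 14 → O; chars HO.
Square (2°×1°, digits 0–9): 1.0710/2 → 0, 0.9796/1 → 0; chars 00.
Subsquare (5′×2.5′, letters a–x): 1.0710/0.0833333 → 12 → m, 0.9796/0.0416667 → 23 → x; chars mx.

HO00mx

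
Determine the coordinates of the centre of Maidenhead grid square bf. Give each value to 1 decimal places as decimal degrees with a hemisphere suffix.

35.0° S, 150.0° W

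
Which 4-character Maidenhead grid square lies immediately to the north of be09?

BF00

Latitude square 9; +1 → 10, wraps to 0, carry into field.
Latitude field E = 4; +1 → 5 = F.
The longitude characters are unchanged.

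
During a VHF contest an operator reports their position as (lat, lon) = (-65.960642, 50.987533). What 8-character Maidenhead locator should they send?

LC54la89

Shift to the Maidenhead origin (180°W, 90°S): lon 230.98753, lat 24.03936.
Field: 230.98753/20 → 11 → L, 24.03936/10 → 2 → C; chars LC.
Square: 10.98753/2 → 5, 4.03936/1 → 4; chars 54.
Subsquare: 0.98753/0.0833333 → 11 → l, 0.03936/0.0416667 → 0 → a; chars la.
Extended square: 0.07087/0.00833333 → 8, 0.03936/0.00416667 → 9; chars 89.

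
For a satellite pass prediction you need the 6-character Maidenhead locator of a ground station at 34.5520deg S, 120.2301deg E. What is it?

PF05ck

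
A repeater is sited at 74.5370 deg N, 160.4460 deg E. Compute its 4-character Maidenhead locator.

Offset from 180°W / 90°S: lon 340.45°, lat 164.54°.
Field: lon ⌊340.45/20⌋ = 17 → R; lat ⌊164.54/10⌋ = 16 → Q.
Square: lon ⌊0.45/2⌋ = 0; lat ⌊4.54/1⌋ = 4.

RQ04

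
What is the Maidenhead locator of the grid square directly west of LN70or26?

LN70or16

Longitude extended square 2; −1 → 1.
The latitude characters are unchanged.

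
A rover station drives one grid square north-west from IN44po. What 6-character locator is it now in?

Longitude subsquare p = 15; −1 → 14 = o.
Latitude subsquare o = 14; +1 → 15 = p.

IN44op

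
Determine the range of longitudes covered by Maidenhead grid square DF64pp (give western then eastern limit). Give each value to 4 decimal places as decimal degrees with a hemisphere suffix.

Field D=3, F=5: +3·20° lon, +5·10° lat → SW at lon -120°, lat -40°.
Square 6, 4: +6·2° lon, +4·1° lat → SW at lon -108°, lat -36°.
Subsquare p=15, p=15: +15·0.0833333° lon, +15·0.0416667° lat → SW at lon -106.75°, lat -35.375°.
Cell spans 0.0833333° lon × 0.0416667° lat.
west 106.7500° W, east 106.6667° W.

106.7500° W, 106.6667° W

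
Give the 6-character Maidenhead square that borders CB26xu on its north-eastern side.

CB36av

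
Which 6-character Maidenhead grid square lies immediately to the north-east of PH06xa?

Longitude subsquare x = 23; +1 → 24, wraps to 0 = a, carry into square.
Longitude square 0; +1 → 1.
Latitude subsquare a = 0; +1 → 1 = b.

PH16ab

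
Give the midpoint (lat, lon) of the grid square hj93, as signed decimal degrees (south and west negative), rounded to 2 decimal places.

Field H=7, J=9: +7·20° lon, +9·10° lat → SW at lon -40°, lat 0°.
Square 9, 3: +9·2° lon, +3·1° lat → SW at lon -22°, lat 3°.
Cell spans 2° lon × 1° lat. Centre is SW corner plus half of each.
latitude 3.50, longitude -21.00.

3.50, -21.00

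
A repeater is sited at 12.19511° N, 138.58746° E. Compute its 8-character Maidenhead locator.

Shift to the Maidenhead origin (180°W, 90°S): lon 318.58746, lat 102.19511.
Field: 318.58746/20 → 15 → P, 102.19511/10 → 10 → K; chars PK.
Square: 18.58746/2 → 9, 2.19511/1 → 2; chars 92.
Subsquare: 0.58746/0.0833333 → 7 → h, 0.19511/0.0416667 → 4 → e; chars he.
Extended square: 0.00413/0.00833333 → 0, 0.02844/0.00416667 → 6; chars 06.

PK92he06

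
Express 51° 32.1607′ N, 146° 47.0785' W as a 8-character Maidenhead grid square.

BO61om58

Shift to the Maidenhead origin (180°W, 90°S): lon 33.21536, lat 141.53601.
Field: lon ⌊33.21536/20⌋ = 1 → B; lat ⌊141.53601/10⌋ = 14 → O.
Square: lon ⌊13.21536/2⌋ = 6; lat ⌊1.53601/1⌋ = 1.
Subsquare: lon ⌊1.21536/0.0833333⌋ = 14 → o; lat ⌊0.53601/0.0416667⌋ = 12 → m.
Extended square: lon ⌊0.04869/0.00833333⌋ = 5; lat ⌊0.03601/0.00416667⌋ = 8.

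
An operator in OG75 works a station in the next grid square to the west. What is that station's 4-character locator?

OG65

Longitude square 7; −1 → 6.
The latitude characters are unchanged.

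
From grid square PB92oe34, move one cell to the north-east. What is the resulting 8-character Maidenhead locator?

PB92oe45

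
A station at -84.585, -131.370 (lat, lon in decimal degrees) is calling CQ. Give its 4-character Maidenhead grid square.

CA45

Offset from 180°W / 90°S: lon 48.63°, lat 5.42°.
Field: lon ⌊48.63/20⌋ = 2 → C; lat ⌊5.42/10⌋ = 0 → A.
Square: lon ⌊8.63/2⌋ = 4; lat ⌊5.42/1⌋ = 5.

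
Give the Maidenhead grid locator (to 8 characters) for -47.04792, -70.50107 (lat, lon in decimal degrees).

FE42rw98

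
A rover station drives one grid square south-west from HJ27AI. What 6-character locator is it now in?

HJ17xh

Longitude subsquare a = 0; −1 → -1, wraps to 23 = x, carry into square.
Longitude square 2; −1 → 1.
Latitude subsquare i = 8; −1 → 7 = h.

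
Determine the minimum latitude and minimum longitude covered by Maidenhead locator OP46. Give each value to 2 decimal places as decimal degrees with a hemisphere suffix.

66.00° N, 108.00° E

Field O=14, P=15: +14·20° lon, +15·10° lat → SW at lon 100°, lat 60°.
Square 4, 6: +4·2° lon, +6·1° lat → SW at lon 108°, lat 66°.
latitude 66.00° N, longitude 108.00° E.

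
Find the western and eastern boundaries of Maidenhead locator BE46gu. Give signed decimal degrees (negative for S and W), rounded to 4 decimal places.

Field B=1, E=4: +1·20° lon, +4·10° lat → SW at lon -160°, lat -50°.
Square 4, 6: +4·2° lon, +6·1° lat → SW at lon -152°, lat -44°.
Subsquare g=6, u=20: +6·0.0833333° lon, +20·0.0416667° lat → SW at lon -151.5°, lat -43.1667°.
Cell spans 0.0833333° lon × 0.0416667° lat.
west -151.5000, east -151.4167.

-151.5000, -151.4167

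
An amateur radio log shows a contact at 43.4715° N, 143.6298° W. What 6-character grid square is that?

BN83el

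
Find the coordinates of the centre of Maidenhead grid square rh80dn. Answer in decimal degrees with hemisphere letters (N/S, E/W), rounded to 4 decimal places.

19.4375° S, 176.2917° E

Field R=17, H=7: +17·20° lon, +7·10° lat → SW at lon 160°, lat -20°.
Square 8, 0: +8·2° lon, +0·1° lat → SW at lon 176°, lat -20°.
Subsquare d=3, n=13: +3·0.0833333° lon, +13·0.0416667° lat → SW at lon 176.25°, lat -19.4583°.
Cell spans 0.0833333° lon × 0.0416667° lat. Centre is SW corner plus half of each.
latitude 19.4375° S, longitude 176.2917° E.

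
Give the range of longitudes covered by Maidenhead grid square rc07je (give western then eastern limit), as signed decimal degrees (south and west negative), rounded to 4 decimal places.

Field R=17, C=2: +17·20° lon, +2·10° lat → SW at lon 160°, lat -70°.
Square 0, 7: +0·2° lon, +7·1° lat → SW at lon 160°, lat -63°.
Subsquare j=9, e=4: +9·0.0833333° lon, +4·0.0416667° lat → SW at lon 160.75°, lat -62.8333°.
Cell spans 0.0833333° lon × 0.0416667° lat.
west 160.7500, east 160.8333.

160.7500, 160.8333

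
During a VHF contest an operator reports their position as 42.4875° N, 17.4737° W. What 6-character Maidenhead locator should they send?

IN12gl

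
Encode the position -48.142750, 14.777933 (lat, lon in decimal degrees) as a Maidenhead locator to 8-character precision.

Shift to the Maidenhead origin (180°W, 90°S): lon 194.77793, lat 41.85725.
Field (20°×10°, letters A–R): lon ⌊194.77793/20⌋ = 9 → J; lat ⌊41.85725/10⌋ = 4 → E.
Square (2°×1°, digits 0–9): lon ⌊14.77793/2⌋ = 7; lat ⌊1.85725/1⌋ = 1.
Subsquare (5′×2.5′, letters a–x): lon ⌊0.77793/0.0833333⌋ = 9 → j; lat ⌊0.85725/0.0416667⌋ = 20 → u.
Extended square (30″×15″, digits 0–9): lon ⌊0.02793/0.00833333⌋ = 3; lat ⌊0.02392/0.00416667⌋ = 5.

JE71ju35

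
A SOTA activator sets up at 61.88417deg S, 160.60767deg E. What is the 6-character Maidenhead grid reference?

Shift to the Maidenhead origin (180°W, 90°S): lon 340.6077, lat 28.1158.
Field: lon ⌊340.6077/20⌋ = 17 → R; lat ⌊28.1158/10⌋ = 2 → C.
Square: lon ⌊0.6077/2⌋ = 0; lat ⌊8.1158/1⌋ = 8.
Subsquare: lon ⌊0.6077/0.0833333⌋ = 7 → h; lat ⌊0.1158/0.0416667⌋ = 2 → c.

RC08hc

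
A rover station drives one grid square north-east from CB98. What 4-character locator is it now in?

DB09

Longitude square 9; +1 → 10, wraps to 0, carry into field.
Longitude field C = 2; +1 → 3 = D.
Latitude square 8; +1 → 9.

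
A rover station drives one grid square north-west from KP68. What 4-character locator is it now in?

Longitude square 6; −1 → 5.
Latitude square 8; +1 → 9.

KP59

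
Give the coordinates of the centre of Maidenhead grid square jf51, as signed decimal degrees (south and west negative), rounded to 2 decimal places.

Field J=9, F=5: +9·20° lon, +5·10° lat → SW at lon 0°, lat -40°.
Square 5, 1: +5·2° lon, +1·1° lat → SW at lon 10°, lat -39°.
Cell spans 2° lon × 1° lat. Centre is SW corner plus half of each.
latitude -38.50, longitude 11.00.

-38.50, 11.00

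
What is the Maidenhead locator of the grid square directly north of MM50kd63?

MM50kd64

Latitude extended square 3; +1 → 4.
The longitude characters are unchanged.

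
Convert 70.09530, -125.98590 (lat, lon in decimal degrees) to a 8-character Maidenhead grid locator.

CQ70ac12

Offset from 180°W / 90°S: lon 54.01410°, lat 160.09530°.
Field: 54.01410/20 → 2 → C, 160.09530/10 → 16 → Q; chars CQ.
Square: 14.01410/2 → 7, 0.09530/1 → 0; chars 70.
Subsquare: 0.01410/0.0833333 → 0 → a, 0.09530/0.0416667 → 2 → c; chars ac.
Extended square: 0.01410/0.00833333 → 1, 0.01197/0.00416667 → 2; chars 12.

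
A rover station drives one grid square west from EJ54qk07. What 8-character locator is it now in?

Longitude extended square 0; −1 → -1, wraps to 9, carry into subsquare.
Longitude subsquare q = 16; −1 → 15 = p.
The latitude characters are unchanged.

EJ54pk97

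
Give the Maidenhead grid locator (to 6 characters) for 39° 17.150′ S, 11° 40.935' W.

IF40dr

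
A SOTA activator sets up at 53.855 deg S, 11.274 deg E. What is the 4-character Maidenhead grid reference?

JD56

Shift to the Maidenhead origin (180°W, 90°S): lon 191.27, lat 36.15.
Field (20°×10°, letters A–R): 191.27/20 → 9 → J, 36.15/10 → 3 → D; chars JD.
Square (2°×1°, digits 0–9): 11.27/2 → 5, 6.15/1 → 6; chars 56.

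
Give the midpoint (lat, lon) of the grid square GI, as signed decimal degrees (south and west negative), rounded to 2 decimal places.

Field G=6, I=8: +6·20° lon, +8·10° lat → SW at lon -60°, lat -10°.
Cell spans 20° lon × 10° lat. Centre is SW corner plus half of each.
latitude -5.00, longitude -50.00.

-5.00, -50.00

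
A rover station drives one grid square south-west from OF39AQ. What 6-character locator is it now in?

Longitude subsquare a = 0; −1 → -1, wraps to 23 = x, carry into square.
Longitude square 3; −1 → 2.
Latitude subsquare q = 16; −1 → 15 = p.

OF29xp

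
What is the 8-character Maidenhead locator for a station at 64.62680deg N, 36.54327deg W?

HP14rp40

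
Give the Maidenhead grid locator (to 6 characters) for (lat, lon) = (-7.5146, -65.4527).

FI72gl

Add 180° to longitude and 90° to latitude: 114.5473, 82.4854.
Field: 114.5473/20 → 5 → F, 82.4854/10 → 8 → I; chars FI.
Square: 14.5473/2 → 7, 2.4854/1 → 2; chars 72.
Subsquare: 0.5473/0.0833333 → 6 → g, 0.4854/0.0416667 → 11 → l; chars gl.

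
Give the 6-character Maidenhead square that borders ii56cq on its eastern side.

II56dq

Longitude subsquare c = 2; +1 → 3 = d.
The latitude characters are unchanged.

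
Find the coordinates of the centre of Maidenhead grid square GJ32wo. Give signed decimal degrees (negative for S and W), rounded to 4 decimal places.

2.6042, -52.1250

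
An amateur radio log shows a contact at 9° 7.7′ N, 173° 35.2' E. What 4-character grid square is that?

Offset from 180°W / 90°S: lon 353.59°, lat 99.13°.
Field: lon ⌊353.59/20⌋ = 17 → R; lat ⌊99.13/10⌋ = 9 → J.
Square: lon ⌊13.59/2⌋ = 6; lat ⌊9.13/1⌋ = 9.

RJ69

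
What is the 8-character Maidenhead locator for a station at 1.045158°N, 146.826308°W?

Add 180° to longitude and 90° to latitude: 33.17369, 91.04516.
Field: 33.17369/20 → 1 → B, 91.04516/10 → 9 → J; chars BJ.
Square: 13.17369/2 → 6, 1.04516/1 → 1; chars 61.
Subsquare: 1.17369/0.0833333 → 14 → o, 0.04516/0.0416667 → 1 → b; chars ob.
Extended square: 0.00703/0.00833333 → 0, 0.00349/0.00416667 → 0; chars 00.

BJ61ob00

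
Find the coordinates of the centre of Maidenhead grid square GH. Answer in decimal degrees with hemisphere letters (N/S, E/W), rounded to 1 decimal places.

15.0° S, 50.0° W

Field G=6, H=7: +6·20° lon, +7·10° lat → SW at lon -60°, lat -20°.
Cell spans 20° lon × 10° lat. Centre is SW corner plus half of each.
latitude 15.0° S, longitude 50.0° W.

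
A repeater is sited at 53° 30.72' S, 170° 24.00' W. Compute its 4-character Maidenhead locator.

AD46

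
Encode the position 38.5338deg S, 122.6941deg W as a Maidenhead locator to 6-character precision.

CF81pl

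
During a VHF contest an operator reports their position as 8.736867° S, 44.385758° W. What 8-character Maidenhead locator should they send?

GI71tg33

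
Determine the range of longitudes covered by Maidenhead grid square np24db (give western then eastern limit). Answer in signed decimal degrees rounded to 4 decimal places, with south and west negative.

84.2500, 84.3333

Field N=13, P=15: +13·20° lon, +15·10° lat → SW at lon 80°, lat 60°.
Square 2, 4: +2·2° lon, +4·1° lat → SW at lon 84°, lat 64°.
Subsquare d=3, b=1: +3·0.0833333° lon, +1·0.0416667° lat → SW at lon 84.25°, lat 64.0417°.
Cell spans 0.0833333° lon × 0.0416667° lat.
west 84.2500, east 84.3333.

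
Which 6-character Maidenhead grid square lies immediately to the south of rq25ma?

RQ24mx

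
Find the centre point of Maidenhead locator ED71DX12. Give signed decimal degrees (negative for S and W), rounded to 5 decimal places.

Field E=4, D=3: +4·20° lon, +3·10° lat → SW at lon -100°, lat -60°.
Square 7, 1: +7·2° lon, +1·1° lat → SW at lon -86°, lat -59°.
Subsquare d=3, x=23: +3·0.0833333° lon, +23·0.0416667° lat → SW at lon -85.75°, lat -58.0417°.
Extended square 1, 2: +1·0.00833333° lon, +2·0.00416667° lat → SW at lon -85.7417°, lat -58.0333°.
Cell spans 0.00833333° lon × 0.00416667° lat. Centre is SW corner plus half of each.
latitude -58.03125, longitude -85.73750.

-58.03125, -85.73750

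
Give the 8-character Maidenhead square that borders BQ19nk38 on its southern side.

Latitude extended square 8; −1 → 7.
The longitude characters are unchanged.

BQ19nk37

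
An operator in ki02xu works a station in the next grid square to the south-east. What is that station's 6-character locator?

KI12at

Longitude subsquare x = 23; +1 → 24, wraps to 0 = a, carry into square.
Longitude square 0; +1 → 1.
Latitude subsquare u = 20; −1 → 19 = t.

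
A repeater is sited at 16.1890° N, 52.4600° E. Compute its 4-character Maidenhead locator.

Shift to the Maidenhead origin (180°W, 90°S): lon 232.46, lat 106.19.
Field: lon ⌊232.46/20⌋ = 11 → L; lat ⌊106.19/10⌋ = 10 → K.
Square: lon ⌊12.46/2⌋ = 6; lat ⌊6.19/1⌋ = 6.

LK66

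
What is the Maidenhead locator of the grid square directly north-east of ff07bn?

FF07co

Longitude subsquare b = 1; +1 → 2 = c.
Latitude subsquare n = 13; +1 → 14 = o.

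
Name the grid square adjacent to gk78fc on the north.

GK78fd

Latitude subsquare c = 2; +1 → 3 = d.
The longitude characters are unchanged.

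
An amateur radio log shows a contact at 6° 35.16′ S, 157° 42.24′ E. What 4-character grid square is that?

QI83

Offset from 180°W / 90°S: lon 337.70°, lat 83.41°.
Field: lon ⌊337.70/20⌋ = 16 → Q; lat ⌊83.41/10⌋ = 8 → I.
Square: lon ⌊17.70/2⌋ = 8; lat ⌊3.41/1⌋ = 3.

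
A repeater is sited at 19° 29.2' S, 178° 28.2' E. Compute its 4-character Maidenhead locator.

RH90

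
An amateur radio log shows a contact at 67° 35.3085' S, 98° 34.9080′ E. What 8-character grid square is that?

Offset from 180°W / 90°S: lon 278.58180°, lat 22.41152°.
Field: 278.58180/20 → 13 → N, 22.41152/10 → 2 → C; chars NC.
Square: 18.58180/2 → 9, 2.41152/1 → 2; chars 92.
Subsquare: 0.58180/0.0833333 → 6 → g, 0.41152/0.0416667 → 9 → j; chars gj.
Extended square: 0.08180/0.00833333 → 9, 0.03652/0.00416667 → 8; chars 98.

NC92gj98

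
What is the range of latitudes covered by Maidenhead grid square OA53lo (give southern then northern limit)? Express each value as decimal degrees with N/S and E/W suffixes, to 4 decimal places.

Field O=14, A=0: +14·20° lon, +0·10° lat → SW at lon 100°, lat -90°.
Square 5, 3: +5·2° lon, +3·1° lat → SW at lon 110°, lat -87°.
Subsquare l=11, o=14: +11·0.0833333° lon, +14·0.0416667° lat → SW at lon 110.917°, lat -86.4167°.
Cell spans 0.0833333° lon × 0.0416667° lat.
south 86.4167° S, north 86.3750° S.

86.4167° S, 86.3750° S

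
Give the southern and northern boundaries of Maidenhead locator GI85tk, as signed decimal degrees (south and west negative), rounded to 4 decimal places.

-4.5833, -4.5417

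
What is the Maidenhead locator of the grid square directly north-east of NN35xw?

Longitude subsquare x = 23; +1 → 24, wraps to 0 = a, carry into square.
Longitude square 3; +1 → 4.
Latitude subsquare w = 22; +1 → 23 = x.

NN45ax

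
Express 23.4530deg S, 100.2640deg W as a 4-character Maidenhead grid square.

Offset from 180°W / 90°S: lon 79.74°, lat 66.55°.
Field (20°×10°, letters A–R): 79.74/20 → 3 → D, 66.55/10 → 6 → G; chars DG.
Square (2°×1°, digits 0–9): 19.74/2 → 9, 6.55/1 → 6; chars 96.

DG96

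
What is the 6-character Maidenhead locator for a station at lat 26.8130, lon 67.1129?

Offset from 180°W / 90°S: lon 247.1129°, lat 116.8130°.
Field: lon ⌊247.1129/20⌋ = 12 → M; lat ⌊116.8130/10⌋ = 11 → L.
Square: lon ⌊7.1129/2⌋ = 3; lat ⌊6.8130/1⌋ = 6.
Subsquare: lon ⌊1.1129/0.0833333⌋ = 13 → n; lat ⌊0.8130/0.0416667⌋ = 19 → t.

ML36nt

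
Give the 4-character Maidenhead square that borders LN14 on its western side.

LN04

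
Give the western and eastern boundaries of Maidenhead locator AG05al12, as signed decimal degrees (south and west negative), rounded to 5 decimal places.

-179.99167, -179.98333

Field A=0, G=6: +0·20° lon, +6·10° lat → SW at lon -180°, lat -30°.
Square 0, 5: +0·2° lon, +5·1° lat → SW at lon -180°, lat -25°.
Subsquare a=0, l=11: +0·0.0833333° lon, +11·0.0416667° lat → SW at lon -180°, lat -24.5417°.
Extended square 1, 2: +1·0.00833333° lon, +2·0.00416667° lat → SW at lon -179.992°, lat -24.5333°.
Cell spans 0.00833333° lon × 0.00416667° lat.
west -179.99167, east -179.98333.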